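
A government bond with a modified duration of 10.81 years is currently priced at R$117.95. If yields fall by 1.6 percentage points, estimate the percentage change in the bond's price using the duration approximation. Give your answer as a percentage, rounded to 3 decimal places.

Duration approximation: ΔP/P ≈ -D_mod · Δy = -10.81 × (-0.016) = +0.172960.
As a percentage: +17.2960%.

+17.296%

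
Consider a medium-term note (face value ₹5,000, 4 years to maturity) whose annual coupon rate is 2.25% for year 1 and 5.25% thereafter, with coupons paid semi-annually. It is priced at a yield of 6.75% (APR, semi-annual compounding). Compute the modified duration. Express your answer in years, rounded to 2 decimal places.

3.62 years

Periodic yield y = 0.03375. First find Macaulay duration:
  t   CF        PV=CF/(1+0.03375)^t    t·PV
  1        56.25        54.4135        54.4135
  2        56.25        52.6370       105.2741
  3       131.25       118.8099       356.4298
  4       131.25       114.9310       459.7240
  5       131.25       111.1787       555.8936
  6       131.25       107.5490       645.2937
  7       131.25       104.0377       728.2638
  8     5,131.25     3,934.5856    31,476.6845
  Σ                  4,598.1424    34,381.9770
P = 4,598.1424; Macaulay duration = 34,381.9770 / 4,598.1424 = 7.47736 half-year periods = 3.73868 years.
Modified duration = D_Mac / (1 + y) = 3.73868 / 1.03375 = 3.61662 years.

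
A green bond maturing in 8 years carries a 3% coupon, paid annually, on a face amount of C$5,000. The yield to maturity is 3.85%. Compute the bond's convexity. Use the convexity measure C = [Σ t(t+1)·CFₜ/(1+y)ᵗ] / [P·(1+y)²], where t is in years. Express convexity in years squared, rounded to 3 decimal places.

With y = 0.0385:
  t   CF        PV=CF/(1+0.0385)^t    t·PV        t(t+1)·PV
  1       150.00       144.4391       144.4391         288.8782
  2       150.00       139.0843       278.1687         834.5061
  3       150.00       133.9281       401.7843       1,607.1374
  4       150.00       128.9630       515.8522       2,579.2608
  5       150.00       124.1820       620.9101       3,725.4609
  6       150.00       119.5783       717.4696       5,022.2872
  7       150.00       115.1452       806.0162       6,448.1299
  8     5,150.00     3,806.7576    30,454.0607     274,086.5463
  Σ                  4,712.0777    33,938.7010     294,592.2068
P = 4,712.0777.
Convexity = Σ t(t+1)·PV / [P·(1+y)²] = 294,592.2068 / (4,712.0777 × 1.078482) = 57.96900.

57.969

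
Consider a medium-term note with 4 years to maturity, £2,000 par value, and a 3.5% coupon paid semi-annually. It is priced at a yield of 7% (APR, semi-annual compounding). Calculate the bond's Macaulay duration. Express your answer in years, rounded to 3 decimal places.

Periodic yield y = 0.035. Discount each cash flow and weight by its period:
  t   CF        PV=CF/(1+0.035)^t    t·PV
  1        35.00        33.8164        33.8164
  2        35.00        32.6729        65.3457
  3        35.00        31.5680        94.7040
  4        35.00        30.5005       122.0019
  5        35.00        29.4691       147.3453
  6        35.00        28.4725       170.8351
  7        35.00        27.5097       192.5678
  8     2,035.00     1,545.4025    12,363.2201
  Σ                  1,759.4116    13,189.8364
Price P = Σ PV = 1,759.4116.
Macaulay duration = Σ(t·PV) / P = 13,189.8364 / 1,759.4116 = 7.49673 half-year periods.
In years: 7.49673 / 2 = 3.74837 years.

3.748 years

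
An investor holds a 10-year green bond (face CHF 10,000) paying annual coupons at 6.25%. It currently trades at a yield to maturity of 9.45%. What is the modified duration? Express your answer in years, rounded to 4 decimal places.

6.7813 years

Periodic yield y = 0.0945. First find Macaulay duration:
  t   CF        PV=CF/(1+0.0945)^t    t·PV
  1       625.00       571.0370       571.0370
  2       625.00       521.7332     1,043.4664
  3       625.00       476.6864     1,430.0591
  4       625.00       435.5289     1,742.1155
  5       625.00       397.9250     1,989.6248
  6       625.00       363.5678     2,181.4068
  7       625.00       332.1771     2,325.2395
  8       625.00       303.4966     2,427.9731
  9       625.00       277.2925     2,495.6325
  10   10,625.00     4,306.9644    43,069.6438
  Σ                  7,986.4088    59,276.1986
P = 7,986.4088; Macaulay duration = 59,276.1986 / 7,986.4088 = 7.42213 years.
Modified duration = D_Mac / (1 + y) = 7.42213 / 1.0945 = 6.78130 years.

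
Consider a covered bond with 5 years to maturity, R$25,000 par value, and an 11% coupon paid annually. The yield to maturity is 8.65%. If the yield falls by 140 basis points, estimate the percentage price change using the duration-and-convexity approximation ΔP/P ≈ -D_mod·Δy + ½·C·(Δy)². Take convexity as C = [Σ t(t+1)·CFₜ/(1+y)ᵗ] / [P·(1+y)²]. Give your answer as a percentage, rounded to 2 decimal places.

+5.53%

With y = 0.0865:
  t   CF        PV=CF/(1+0.0865)^t    t·PV        t(t+1)·PV
  1     2,750.00     2,531.0630     2,531.0630       5,062.1261
  2     2,750.00     2,329.5564     4,659.1128      13,977.3385
  3     2,750.00     2,144.0924     6,432.2773      25,729.1091
  4     2,750.00     1,973.3939     7,893.5754      39,467.8771
  5    27,750.00    18,327.9687    91,639.8434     549,839.0606
  Σ                 27,306.0744   113,155.8720     634,075.5113
P = 27,306.0744; D_Mac = 4.14398 yrs; D_mod = 3.81407 yrs; C = 19.67081.
Duration effect: -3.81407 × (-0.014) = +0.053397
Convexity effect: 0.5 × 19.67081 × (-0.014)² = +0.0019277
ΔP/P ≈ +0.053397 + 0.0019277 = +0.055325 = +5.5325%.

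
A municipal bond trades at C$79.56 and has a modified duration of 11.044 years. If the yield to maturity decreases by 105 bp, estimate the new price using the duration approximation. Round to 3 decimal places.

Duration approximation: ΔP/P ≈ -D_mod · Δy = -11.044 × (-0.0105) = +0.115962.
New price ≈ 79.56 × (1 + 0.115962) = 88.78593672.

C$88.786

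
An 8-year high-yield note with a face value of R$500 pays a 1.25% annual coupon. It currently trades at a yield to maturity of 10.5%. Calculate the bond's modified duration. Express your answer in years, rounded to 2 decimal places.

Periodic yield y = 0.105. First find Macaulay duration:
  t   CF        PV=CF/(1+0.105)^t    t·PV
  1         6.25         5.6561         5.6561
  2         6.25         5.1187        10.2373
  3         6.25         4.6323        13.8968
  4         6.25         4.1921        16.7684
  5         6.25         3.7937        18.9687
  6         6.25         3.4333        20.5995
  7         6.25         3.1070        21.7491
  8       506.25       227.7544     1,822.0354
  Σ                    257.6876     1,929.9114
P = 257.6876; Macaulay duration = 1,929.9114 / 257.6876 = 7.48935 years.
Modified duration = D_Mac / (1 + y) = 7.48935 / 1.105 = 6.77769 years.

6.78 years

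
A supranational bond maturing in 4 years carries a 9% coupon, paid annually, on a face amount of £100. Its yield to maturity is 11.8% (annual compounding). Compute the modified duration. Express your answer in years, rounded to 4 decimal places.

3.1378 years

Periodic yield y = 0.118. First find Macaulay duration:
  t   CF        PV=CF/(1+0.118)^t    t·PV
  1         9.00         8.0501         8.0501
  2         9.00         7.2004        14.4009
  3         9.00         6.4405        19.3214
  4       109.00        69.7685       279.0739
  Σ                     91.4595       320.8463
P = 91.4595; Macaulay duration = 320.8463 / 91.4595 = 3.50807 years.
Modified duration = D_Mac / (1 + y) = 3.50807 / 1.118 = 3.13781 years.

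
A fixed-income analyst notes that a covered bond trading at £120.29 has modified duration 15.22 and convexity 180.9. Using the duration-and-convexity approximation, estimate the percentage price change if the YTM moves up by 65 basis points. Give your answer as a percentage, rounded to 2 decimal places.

-9.51%

Duration effect: -D_mod·Δy = -15.22 × (+0.0065) = -0.098930
Convexity effect: ½·C·(Δy)² = 0.5 × 180.9 × (0.0065)² = +0.0038215125
ΔP/P ≈ -0.098930 + 0.0038215125 = -0.0951084875
= -9.51084875%.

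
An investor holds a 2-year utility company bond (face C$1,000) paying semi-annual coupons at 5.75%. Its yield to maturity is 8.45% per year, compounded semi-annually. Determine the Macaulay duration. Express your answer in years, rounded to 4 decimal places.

1.9153 years

Periodic yield y = 0.04225. Discount each cash flow and weight by its period:
  t   CF        PV=CF/(1+0.04225)^t    t·PV
  1        28.75        27.5846        27.5846
  2        28.75        26.4663        52.9327
  3        28.75        25.3935        76.1804
  4     1,028.75       871.8108     3,487.2431
  Σ                    951.2552     3,643.9408
Price P = Σ PV = 951.2552.
Macaulay duration = Σ(t·PV) / P = 3,643.9408 / 951.2552 = 3.83067 half-year periods.
In years: 3.83067 / 2 = 1.91533 years.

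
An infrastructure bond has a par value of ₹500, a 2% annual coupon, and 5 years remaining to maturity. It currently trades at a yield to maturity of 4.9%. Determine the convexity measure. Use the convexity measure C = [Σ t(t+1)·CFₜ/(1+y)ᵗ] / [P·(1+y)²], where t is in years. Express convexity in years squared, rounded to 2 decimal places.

25.76

With y = 0.049:
  t   CF        PV=CF/(1+0.049)^t    t·PV        t(t+1)·PV
  1        10.00         9.5329         9.5329          19.0658
  2        10.00         9.0876        18.1752          54.5256
  3        10.00         8.6631        25.9893         103.9572
  4        10.00         8.2584        33.0338         165.1688
  5       510.00       401.5066     2,007.5332      12,045.1993
  Σ                    437.0487     2,094.2644      12,387.9167
P = 437.0487.
Convexity = Σ t(t+1)·PV / [P·(1+y)²] = 12,387.9167 / (437.0487 × 1.100401) = 25.75832.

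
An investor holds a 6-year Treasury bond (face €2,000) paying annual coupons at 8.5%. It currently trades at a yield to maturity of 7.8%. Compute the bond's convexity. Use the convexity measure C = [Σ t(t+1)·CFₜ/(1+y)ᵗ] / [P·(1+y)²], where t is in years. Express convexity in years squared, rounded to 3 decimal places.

27.885

With y = 0.078:
  t   CF        PV=CF/(1+0.078)^t    t·PV        t(t+1)·PV
  1       170.00       157.6994       157.6994         315.3989
  2       170.00       146.2889       292.5778         877.7335
  3       170.00       135.7040       407.1120       1,628.4480
  4       170.00       125.8850       503.5399       2,517.6994
  5       170.00       116.7764       583.8820       3,503.2923
  6     2,170.00     1,382.7611     8,296.5669      58,075.9682
  Σ                  2,065.1149    10,241.3781      66,918.5402
P = 2,065.1149.
Convexity = Σ t(t+1)·PV / [P·(1+y)²] = 66,918.5402 / (2,065.1149 × 1.162084) = 27.88462.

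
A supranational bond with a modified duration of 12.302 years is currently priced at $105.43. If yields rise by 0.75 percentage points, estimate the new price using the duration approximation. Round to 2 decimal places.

$95.70

Duration approximation: ΔP/P ≈ -D_mod · Δy = -12.302 × (+0.0075) = -0.092265.
New price ≈ 105.43 × (1 - 0.092265) = 95.70250105.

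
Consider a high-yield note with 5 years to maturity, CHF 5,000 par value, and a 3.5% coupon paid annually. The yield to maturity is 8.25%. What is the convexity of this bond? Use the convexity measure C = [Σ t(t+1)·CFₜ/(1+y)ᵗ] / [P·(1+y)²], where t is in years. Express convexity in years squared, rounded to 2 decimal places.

With y = 0.0825:
  t   CF        PV=CF/(1+0.0825)^t    t·PV        t(t+1)·PV
  1       175.00       161.6628       161.6628         323.3256
  2       175.00       149.3421       298.6842         896.0526
  3       175.00       137.9604       413.8811       1,655.5244
  4       175.00       127.4461       509.7843       2,548.9213
  5     5,175.00     3,481.5355    17,407.6775     104,446.0653
  Σ                  4,057.9469    18,791.6899     109,869.8891
P = 4,057.9469.
Convexity = Σ t(t+1)·PV / [P·(1+y)²] = 109,869.8891 / (4,057.9469 × 1.171806) = 23.10556.

23.11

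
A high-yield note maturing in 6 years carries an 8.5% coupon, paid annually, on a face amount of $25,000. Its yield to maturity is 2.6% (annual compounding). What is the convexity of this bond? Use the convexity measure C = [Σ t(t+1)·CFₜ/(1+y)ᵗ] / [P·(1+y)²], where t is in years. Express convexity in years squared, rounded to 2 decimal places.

With y = 0.026:
  t   CF        PV=CF/(1+0.026)^t    t·PV        t(t+1)·PV
  1     2,125.00     2,071.1501     2,071.1501       4,142.3002
  2     2,125.00     2,018.6648     4,037.3296      12,111.9889
  3     2,125.00     1,967.5096     5,902.5287      23,610.1148
  4     2,125.00     1,917.6506     7,670.6026      38,353.0129
  5     2,125.00     1,869.0552     9,345.2761      56,071.6563
  6    27,125.00    23,253.3529   139,520.1173     976,640.8208
  Σ                 33,097.3832   168,547.0043   1,110,929.8939
P = 33,097.3832.
Convexity = Σ t(t+1)·PV / [P·(1+y)²] = 1,110,929.8939 / (33,097.3832 × 1.052676) = 31.88587.

31.89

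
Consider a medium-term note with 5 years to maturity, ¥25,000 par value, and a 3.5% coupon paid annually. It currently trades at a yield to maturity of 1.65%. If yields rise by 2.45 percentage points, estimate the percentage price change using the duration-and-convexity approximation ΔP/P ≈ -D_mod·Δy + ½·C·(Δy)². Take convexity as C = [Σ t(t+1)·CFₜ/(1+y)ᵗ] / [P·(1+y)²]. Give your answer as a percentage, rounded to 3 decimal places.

-10.502%

With y = 0.0165:
  t   CF        PV=CF/(1+0.0165)^t    t·PV        t(t+1)·PV
  1       875.00       860.7969       860.7969       1,721.5937
  2       875.00       846.8243     1,693.6485       5,080.9455
  3       875.00       833.0785     2,499.2354       9,996.9415
  4       875.00       819.5558     3,278.2231      16,391.1157
  5    25,875.00    23,842.0417   119,210.2086     715,261.2516
  Σ                 27,202.2971   127,542.1125     748,451.8480
P = 27,202.2971; D_Mac = 4.68865 yrs; D_mod = 4.61255 yrs; C = 26.62830.
Duration effect: -4.61255 × (+0.0245) = -0.113007
Convexity effect: 0.5 × 26.62830 × (0.0245)² = +0.0079918
ΔP/P ≈ -0.113007 + 0.0079918 = -0.105016 = -10.5016%.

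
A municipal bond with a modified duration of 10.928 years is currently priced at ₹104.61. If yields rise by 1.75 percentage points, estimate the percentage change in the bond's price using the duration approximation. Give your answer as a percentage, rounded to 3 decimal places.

-19.124%

Duration approximation: ΔP/P ≈ -D_mod · Δy = -10.928 × (+0.0175) = -0.191240.
As a percentage: -19.1240%.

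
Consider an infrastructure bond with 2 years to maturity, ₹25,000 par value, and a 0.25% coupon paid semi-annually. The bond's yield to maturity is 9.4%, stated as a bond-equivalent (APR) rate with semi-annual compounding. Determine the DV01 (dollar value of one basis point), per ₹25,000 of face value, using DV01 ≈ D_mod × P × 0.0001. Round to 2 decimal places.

Periodic yield y = 0.047.
  t   CF        PV=CF/(1+0.047)^t    t·PV
  1        31.25        29.8472        29.8472
  2        31.25        28.5073        57.0147
  3        31.25        27.2276        81.6829
  4    25,031.25    20,830.3137    83,321.2549
  Σ                 20,915.8959    83,489.7997
P = 20,915.8959; D_Mac = 3.99169 half-year periods = 1.99585 yrs; D_mod = 1.90625 yrs.
DV01 ≈ 1.90625 × 20,915.8959 × 0.0001 = 3.987096.

₹3.99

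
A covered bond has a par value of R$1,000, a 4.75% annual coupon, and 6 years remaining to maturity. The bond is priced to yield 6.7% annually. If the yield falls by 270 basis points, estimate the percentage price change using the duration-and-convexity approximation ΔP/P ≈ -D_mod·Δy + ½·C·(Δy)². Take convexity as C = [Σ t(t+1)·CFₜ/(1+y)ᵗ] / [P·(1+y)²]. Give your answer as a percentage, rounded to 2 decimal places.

With y = 0.067:
  t   CF        PV=CF/(1+0.067)^t    t·PV        t(t+1)·PV
  1        47.50        44.5173        44.5173          89.0347
  2        47.50        41.7220        83.4439         250.3318
  3        47.50        39.1021       117.3064         469.2255
  4        47.50        36.6468       146.5872         732.9358
  5        47.50        34.3456       171.7282       1,030.3690
  6     1,047.50       709.8515     4,259.1091      29,813.7637
  Σ                    906.1854     4,822.6921      32,385.6604
P = 906.1854; D_Mac = 5.32197 yrs; D_mod = 4.98779 yrs; C = 31.39112.
Duration effect: -4.98779 × (-0.027) = +0.134670
Convexity effect: 0.5 × 31.39112 × (-0.027)² = +0.0114421
ΔP/P ≈ +0.134670 + 0.0114421 = +0.146112 = +14.6112%.

+14.61%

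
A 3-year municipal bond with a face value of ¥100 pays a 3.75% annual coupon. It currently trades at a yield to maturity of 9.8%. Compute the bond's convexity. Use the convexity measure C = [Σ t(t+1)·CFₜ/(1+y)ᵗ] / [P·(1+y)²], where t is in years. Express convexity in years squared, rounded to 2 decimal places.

9.44

With y = 0.098:
  t   CF        PV=CF/(1+0.098)^t    t·PV        t(t+1)·PV
  1         3.75         3.4153         3.4153           6.8306
  2         3.75         3.1105         6.2209          18.6628
  3       103.75        78.3756       235.1269         940.5076
  Σ                     84.9014       244.7632         966.0011
P = 84.9014.
Convexity = Σ t(t+1)·PV / [P·(1+y)²] = 966.0011 / (84.9014 × 1.205604) = 9.43752.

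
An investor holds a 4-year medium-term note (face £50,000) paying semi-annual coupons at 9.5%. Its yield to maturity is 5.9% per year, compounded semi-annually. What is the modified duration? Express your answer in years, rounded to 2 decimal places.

3.36 years

Periodic yield y = 0.0295. First find Macaulay duration:
  t   CF        PV=CF/(1+0.0295)^t    t·PV
  1     2,375.00     2,306.9451     2,306.9451
  2     2,375.00     2,240.8403     4,481.6807
  3     2,375.00     2,176.6298     6,529.8893
  4     2,375.00     2,114.2591     8,457.0364
  5     2,375.00     2,053.6757    10,268.3784
  6     2,375.00     1,994.8282    11,968.9695
  7     2,375.00     1,937.6671    13,563.6694
  8    52,375.00    41,506.2243   332,049.7941
  Σ                 56,331.0696   389,626.3629
P = 56,331.0696; Macaulay duration = 389,626.3629 / 56,331.0696 = 6.91672 half-year periods = 3.45836 years.
Modified duration = D_Mac / (1 + y) = 3.45836 / 1.0295 = 3.35926 years.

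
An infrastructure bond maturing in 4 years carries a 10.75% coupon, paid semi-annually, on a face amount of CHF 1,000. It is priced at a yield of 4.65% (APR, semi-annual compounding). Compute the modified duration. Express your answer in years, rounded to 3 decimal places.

3.346 years

Periodic yield y = 0.02325. First find Macaulay duration:
  t   CF        PV=CF/(1+0.02325)^t    t·PV
  1        53.75        52.5287        52.5287
  2        53.75        51.3352       102.6703
  3        53.75        50.1687       150.5062
  4        53.75        49.0288       196.1153
  5        53.75        47.9148       239.5740
  6        53.75        46.8261       280.9566
  7        53.75        45.7621       320.3349
  8     1,053.75       876.7657     7,014.1258
  Σ                  1,220.3302     8,356.8118
P = 1,220.3302; Macaulay duration = 8,356.8118 / 1,220.3302 = 6.84799 half-year periods = 3.42400 years.
Modified duration = D_Mac / (1 + y) = 3.42400 / 1.02325 = 3.34620 years.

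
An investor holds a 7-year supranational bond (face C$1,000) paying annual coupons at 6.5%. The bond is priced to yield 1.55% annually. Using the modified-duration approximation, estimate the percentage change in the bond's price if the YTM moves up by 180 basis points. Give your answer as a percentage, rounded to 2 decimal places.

Periodic yield y = 0.0155. Modified duration first:
  t   CF        PV=CF/(1+0.0155)^t    t·PV
  1        65.00        64.0079        64.0079
  2        65.00        63.0309       126.0618
  3        65.00        62.0688       186.2065
  4        65.00        61.1214       244.4858
  5        65.00        60.1885       300.9426
  6        65.00        59.2698       355.6191
  7     1,065.00       956.2911     6,694.0377
  Σ                  1,325.9785     7,971.3614
P = 1,325.9785; D_Mac = 6.01168 yrs; D_mod = 6.01168/(1+0.0155) = 5.91992 yrs.
ΔP/P ≈ -D_mod · Δy = -5.91992 × (+0.018) = -0.106559 = -10.6559%.

-10.66%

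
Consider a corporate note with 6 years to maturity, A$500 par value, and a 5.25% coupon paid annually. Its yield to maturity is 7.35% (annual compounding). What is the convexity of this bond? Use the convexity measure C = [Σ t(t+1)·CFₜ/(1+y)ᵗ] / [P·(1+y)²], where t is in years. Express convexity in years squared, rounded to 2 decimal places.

With y = 0.0735:
  t   CF        PV=CF/(1+0.0735)^t    t·PV        t(t+1)·PV
  1        26.25        24.4527        24.4527          48.9054
  2        26.25        22.7785        45.5570         136.6710
  3        26.25        21.2189        63.6567         254.6270
  4        26.25        19.7661        79.0644         395.3221
  5        26.25        18.4128        92.0638         552.3830
  6       526.25       343.8585     2,063.1512      14,442.0587
  Σ                    450.4876     2,367.9460      15,829.9673
P = 450.4876.
Convexity = Σ t(t+1)·PV / [P·(1+y)²] = 15,829.9673 / (450.4876 × 1.152402) = 30.49251.

30.49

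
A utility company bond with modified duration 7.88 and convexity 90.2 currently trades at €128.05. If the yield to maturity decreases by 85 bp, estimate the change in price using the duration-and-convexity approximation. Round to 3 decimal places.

Duration effect: -D_mod·Δy = -7.88 × (-0.0085) = +0.066980
Convexity effect: ½·C·(Δy)² = 0.5 × 90.2 × (-0.0085)² = +0.003258475
ΔP/P ≈ +0.066980 + 0.003258475 = +0.070238475
ΔP ≈ 128.05 × (+0.070238475) = +8.99403672375.

+€8.994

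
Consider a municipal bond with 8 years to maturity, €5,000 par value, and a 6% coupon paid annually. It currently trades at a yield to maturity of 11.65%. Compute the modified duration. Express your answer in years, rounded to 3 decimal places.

Periodic yield y = 0.1165. First find Macaulay duration:
  t   CF        PV=CF/(1+0.1165)^t    t·PV
  1       300.00       268.6968       268.6968
  2       300.00       240.6599       481.3199
  3       300.00       215.5485       646.6456
  4       300.00       193.0574       772.2294
  5       300.00       172.9130       864.5649
  6       300.00       154.8706       929.2234
  7       300.00       138.7108       970.9753
  8     5,300.00     2,194.8561    17,558.8487
  Σ                  3,579.3131    22,492.5041
P = 3,579.3131; Macaulay duration = 22,492.5041 / 3,579.3131 = 6.28403 years.
Modified duration = D_Mac / (1 + y) = 6.28403 / 1.1165 = 5.62833 years.

5.628 years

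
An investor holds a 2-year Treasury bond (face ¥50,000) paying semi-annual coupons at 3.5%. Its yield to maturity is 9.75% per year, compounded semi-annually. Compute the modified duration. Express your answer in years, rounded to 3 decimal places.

1.855 years

Periodic yield y = 0.04875. First find Macaulay duration:
  t   CF        PV=CF/(1+0.04875)^t    t·PV
  1       875.00       834.3266       834.3266
  2       875.00       795.5438     1,591.0876
  3       875.00       758.5638     2,275.6915
  4    50,875.00    42,054.8925   168,219.5699
  Σ                 44,443.3267   172,920.6756
P = 44,443.3267; Macaulay duration = 172,920.6756 / 44,443.3267 = 3.89081 half-year periods = 1.94541 years.
Modified duration = D_Mac / (1 + y) = 1.94541 / 1.04875 = 1.85498 years.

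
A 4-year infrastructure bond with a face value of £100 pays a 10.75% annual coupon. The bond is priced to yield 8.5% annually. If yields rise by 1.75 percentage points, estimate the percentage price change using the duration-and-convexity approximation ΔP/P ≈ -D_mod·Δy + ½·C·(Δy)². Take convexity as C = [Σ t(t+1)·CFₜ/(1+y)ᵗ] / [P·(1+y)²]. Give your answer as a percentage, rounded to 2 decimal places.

With y = 0.085:
  t   CF        PV=CF/(1+0.085)^t    t·PV        t(t+1)·PV
  1        10.75         9.9078         9.9078          19.8157
  2        10.75         9.1316        18.2633          54.7899
  3        10.75         8.4163        25.2488         100.9951
  4       110.75        79.9144       319.6574       1,598.2870
  Σ                    107.3701       373.0773       1,773.8877
P = 107.3701; D_Mac = 3.47469 yrs; D_mod = 3.20248 yrs; C = 14.03406.
Duration effect: -3.20248 × (+0.0175) = -0.056043
Convexity effect: 0.5 × 14.03406 × (0.0175)² = +0.0021490
ΔP/P ≈ -0.056043 + 0.0021490 = -0.053894 = -5.3894%.

-5.39%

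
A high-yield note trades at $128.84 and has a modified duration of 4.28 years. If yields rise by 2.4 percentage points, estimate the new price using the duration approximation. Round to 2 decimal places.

Duration approximation: ΔP/P ≈ -D_mod · Δy = -4.28 × (+0.024) = -0.102720.
New price ≈ 128.84 × (1 - 0.102720) = 115.6055552.

$115.61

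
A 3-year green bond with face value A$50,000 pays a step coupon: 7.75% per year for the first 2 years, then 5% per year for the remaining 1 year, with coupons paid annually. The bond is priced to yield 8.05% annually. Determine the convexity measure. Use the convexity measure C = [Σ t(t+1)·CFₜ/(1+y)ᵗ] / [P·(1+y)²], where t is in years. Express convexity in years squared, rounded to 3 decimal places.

With y = 0.0805:
  t   CF        PV=CF/(1+0.0805)^t    t·PV        t(t+1)·PV
  1     3,875.00     3,586.3026     3,586.3026       7,172.6053
  2     3,875.00     3,319.1140     6,638.2279      19,914.6838
  3    52,500.00    41,618.3626   124,855.0878     499,420.3513
  Σ                 48,523.7792   135,079.6184     526,507.6403
P = 48,523.7792.
Convexity = Σ t(t+1)·PV / [P·(1+y)²] = 526,507.6403 / (48,523.7792 × 1.167480) = 9.29395.

9.294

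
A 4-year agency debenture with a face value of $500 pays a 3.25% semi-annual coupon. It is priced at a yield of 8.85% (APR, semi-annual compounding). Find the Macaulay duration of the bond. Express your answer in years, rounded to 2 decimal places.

Periodic yield y = 0.04425. Discount each cash flow and weight by its period:
  t   CF        PV=CF/(1+0.04425)^t    t·PV
  1        8.125         7.7807         7.7807
  2        8.125         7.4510        14.9020
  3        8.125         7.1353        21.4058
  4        8.125         6.8329        27.3316
  5        8.125         6.5434        32.7168
  6        8.125         6.2661        37.5965
  7        8.125         6.0006        42.0039
  8      508.125       359.3641     2,874.9128
  Σ                    407.3740     3,058.6502
Price P = Σ PV = 407.3740.
Macaulay duration = Σ(t·PV) / P = 3,058.6502 / 407.3740 = 7.50821 half-year periods.
In years: 7.50821 / 2 = 3.75411 years.

3.75 years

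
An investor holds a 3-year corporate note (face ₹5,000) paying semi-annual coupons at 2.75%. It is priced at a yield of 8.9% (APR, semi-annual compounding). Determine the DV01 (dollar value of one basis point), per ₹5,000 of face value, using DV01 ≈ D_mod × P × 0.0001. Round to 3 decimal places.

₹1.163

Periodic yield y = 0.0445.
  t   CF        PV=CF/(1+0.0445)^t    t·PV
  1        68.75        65.8210        65.8210
  2        68.75        63.0167       126.0334
  3        68.75        60.3320       180.9959
  4        68.75        57.7616       231.0462
  5        68.75        55.3007       276.5034
  6     5,068.75     3,903.4642    23,420.7855
  Σ                  4,205.6961    24,301.1854
P = 4,205.6961; D_Mac = 5.77816 half-year periods = 2.88908 yrs; D_mod = 2.76599 yrs.
DV01 ≈ 2.76599 × 4,205.6961 × 0.0001 = 1.163293.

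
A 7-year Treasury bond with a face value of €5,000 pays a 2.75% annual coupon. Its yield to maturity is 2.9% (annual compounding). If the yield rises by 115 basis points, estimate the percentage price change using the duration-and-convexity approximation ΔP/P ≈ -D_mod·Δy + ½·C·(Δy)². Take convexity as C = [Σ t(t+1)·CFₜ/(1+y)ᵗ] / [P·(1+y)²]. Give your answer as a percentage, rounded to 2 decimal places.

-6.90%

With y = 0.029:
  t   CF        PV=CF/(1+0.029)^t    t·PV        t(t+1)·PV
  1       137.50       133.6249       133.6249         267.2498
  2       137.50       129.8590       259.7179         779.1538
  3       137.50       126.1992       378.5976       1,514.3903
  4       137.50       122.6426       490.5702       2,452.8512
  5       137.50       119.1862       595.9308       3,575.5848
  6       137.50       115.8272       694.9630       4,864.7412
  7     5,137.50     4,205.7573    29,440.3014     235,522.4110
  Σ                  4,953.0963    31,993.7058     248,976.3820
P = 4,953.0963; D_Mac = 6.45933 yrs; D_mod = 6.27729 yrs; C = 47.47343.
Duration effect: -6.27729 × (+0.0115) = -0.072189
Convexity effect: 0.5 × 47.47343 × (0.0115)² = +0.0031392
ΔP/P ≈ -0.072189 + 0.0031392 = -0.069050 = -6.9050%.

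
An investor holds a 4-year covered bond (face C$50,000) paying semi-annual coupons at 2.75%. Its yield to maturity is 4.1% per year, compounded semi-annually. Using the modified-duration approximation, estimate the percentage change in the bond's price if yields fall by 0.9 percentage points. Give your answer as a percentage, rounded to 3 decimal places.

+3.360%

Periodic yield y = 0.0205. Modified duration first:
  t   CF        PV=CF/(1+0.0205)^t    t·PV
  1       687.50       673.6894       673.6894
  2       687.50       660.1562     1,320.3123
  3       687.50       646.8948     1,940.6845
  4       687.50       633.8999     2,535.5995
  5       687.50       621.1660     3,105.8299
  6       687.50       608.6879     3,652.1272
  7       687.50       596.4604     4,175.2230
  8    50,687.50    43,092.0147   344,736.1175
  Σ                 47,532.9692   362,139.5832
P = 47,532.9692; D_Mac = 7.61870 half-year periods = 3.80935 yrs; D_mod = 3.80935/(1+0.0205) = 3.73283 yrs.
ΔP/P ≈ -D_mod · Δy = -3.73283 × (-0.009) = +0.033595 = +3.3595%.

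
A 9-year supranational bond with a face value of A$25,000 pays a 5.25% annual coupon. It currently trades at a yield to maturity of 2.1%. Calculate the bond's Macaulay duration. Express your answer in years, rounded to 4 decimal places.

7.5946 years

Periodic yield y = 0.021. Discount each cash flow and weight by its year:
  t   CF        PV=CF/(1+0.021)^t    t·PV
  1     1,312.50     1,285.5044     1,285.5044
  2     1,312.50     1,259.0641     2,518.1281
  3     1,312.50     1,233.1675     3,699.5026
  4     1,312.50     1,207.8037     4,831.2147
  5     1,312.50     1,182.9615     5,914.8074
  6     1,312.50     1,158.6302     6,951.7814
  7     1,312.50     1,134.7995     7,943.5962
  8     1,312.50     1,111.4588     8,891.6705
  9    26,312.50    21,823.8031   196,414.2278
  Σ                 31,397.1928   238,450.4331
Price P = Σ PV = 31,397.1928.
Macaulay duration = Σ(t·PV) / P = 238,450.4331 / 31,397.1928 = 7.59464 years.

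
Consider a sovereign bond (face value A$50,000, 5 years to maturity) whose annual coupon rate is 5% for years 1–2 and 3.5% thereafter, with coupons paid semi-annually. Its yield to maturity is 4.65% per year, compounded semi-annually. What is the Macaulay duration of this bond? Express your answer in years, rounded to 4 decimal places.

4.5202 years

Periodic yield y = 0.02325. Discount each cash flow and weight by its period:
  t   CF        PV=CF/(1+0.02325)^t    t·PV
  1     1,250.00     1,221.5978     1,221.5978
  2     1,250.00     1,193.8410     2,387.6821
  3     1,250.00     1,166.7149     3,500.1448
  4     1,250.00     1,140.2052     4,560.8206
  5       875.00       780.0084     3,900.0421
  6       875.00       762.2853     4,573.7117
  7       875.00       744.9648     5,214.7539
  8       875.00       728.0380     5,824.3037
  9       875.00       711.4957     6,403.4612
  10   50,875.00    40,428.4312   404,284.3119
  Σ                 48,877.5824   441,870.8298
Price P = Σ PV = 48,877.5824.
Macaulay duration = Σ(t·PV) / P = 441,870.8298 / 48,877.5824 = 9.04036 half-year periods.
In years: 9.04036 / 2 = 4.52018 years.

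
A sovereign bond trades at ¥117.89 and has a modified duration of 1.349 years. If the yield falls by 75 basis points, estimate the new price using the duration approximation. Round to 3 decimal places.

¥119.083

Duration approximation: ΔP/P ≈ -D_mod · Δy = -1.349 × (-0.0075) = +0.0101175.
New price ≈ 117.89 × (1 + 0.0101175) = 119.082752075.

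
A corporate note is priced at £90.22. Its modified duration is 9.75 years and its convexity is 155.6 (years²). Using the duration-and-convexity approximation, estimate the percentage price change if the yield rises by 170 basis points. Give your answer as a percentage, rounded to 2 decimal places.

Duration effect: -D_mod·Δy = -9.75 × (+0.017) = -0.165750
Convexity effect: ½·C·(Δy)² = 0.5 × 155.6 × (0.017)² = +0.0224842
ΔP/P ≈ -0.165750 + 0.0224842 = -0.1432658
= -14.32658%.

-14.33%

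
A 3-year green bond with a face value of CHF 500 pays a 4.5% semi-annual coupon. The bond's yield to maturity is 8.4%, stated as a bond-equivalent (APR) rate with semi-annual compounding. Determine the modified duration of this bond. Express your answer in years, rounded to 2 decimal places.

2.72 years

Periodic yield y = 0.042. First find Macaulay duration:
  t   CF        PV=CF/(1+0.042)^t    t·PV
  1        11.25        10.7965        10.7965
  2        11.25        10.3614        20.7227
  3        11.25         9.9437        29.8312
  4        11.25         9.5429        38.1717
  5        11.25         9.1583        45.7914
  6       511.25       399.4174     2,396.5045
  Σ                    449.2203     2,541.8181
P = 449.2203; Macaulay duration = 2,541.8181 / 449.2203 = 5.65829 half-year periods = 2.82914 years.
Modified duration = D_Mac / (1 + y) = 2.82914 / 1.042 = 2.71511 years.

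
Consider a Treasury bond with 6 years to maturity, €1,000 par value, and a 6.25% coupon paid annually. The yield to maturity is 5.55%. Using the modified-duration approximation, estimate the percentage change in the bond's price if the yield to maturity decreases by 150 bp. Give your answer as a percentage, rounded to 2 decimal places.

Periodic yield y = 0.0555. Modified duration first:
  t   CF        PV=CF/(1+0.0555)^t    t·PV
  1        62.50        59.2136        59.2136
  2        62.50        56.1001       112.2002
  3        62.50        53.1502       159.4507
  4        62.50        50.3555       201.4221
  5        62.50        47.7077       238.5387
  6     1,062.50       768.3861     4,610.3167
  Σ                  1,034.9134     5,381.1421
P = 1,034.9134; D_Mac = 5.19961 yrs; D_mod = 5.19961/(1+0.0555) = 4.92620 yrs.
ΔP/P ≈ -D_mod · Δy = -4.92620 × (-0.015) = +0.073893 = +7.3893%.

+7.39%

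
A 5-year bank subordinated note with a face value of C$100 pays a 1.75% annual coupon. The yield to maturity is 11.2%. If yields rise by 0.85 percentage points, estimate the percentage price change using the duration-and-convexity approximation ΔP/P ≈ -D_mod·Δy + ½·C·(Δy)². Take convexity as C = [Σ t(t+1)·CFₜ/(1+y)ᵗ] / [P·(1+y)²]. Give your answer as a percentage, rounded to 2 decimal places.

-3.57%

With y = 0.112:
  t   CF        PV=CF/(1+0.112)^t    t·PV        t(t+1)·PV
  1         1.75         1.5737         1.5737           3.1475
  2         1.75         1.4152         2.8305           8.4914
  3         1.75         1.2727         3.8181          15.2723
  4         1.75         1.1445         4.5780          22.8902
  5       101.75        59.8426       299.2130       1,795.2781
  Σ                     65.2488       312.0133       1,845.0795
P = 65.2488; D_Mac = 4.78190 yrs; D_mod = 4.30027 yrs; C = 22.86826.
Duration effect: -4.30027 × (+0.0085) = -0.036552
Convexity effect: 0.5 × 22.86826 × (0.0085)² = +0.0008261
ΔP/P ≈ -0.036552 + 0.0008261 = -0.035726 = -3.5726%.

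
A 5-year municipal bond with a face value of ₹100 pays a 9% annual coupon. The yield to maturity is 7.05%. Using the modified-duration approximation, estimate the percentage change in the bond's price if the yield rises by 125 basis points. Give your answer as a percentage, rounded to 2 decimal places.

-4.99%

Periodic yield y = 0.0705. Modified duration first:
  t   CF        PV=CF/(1+0.0705)^t    t·PV
  1         9.00         8.4073         8.4073
  2         9.00         7.8536        15.7072
  3         9.00         7.3364        22.0092
  4         9.00         6.8532        27.4130
  5       109.00        77.5342       387.6708
  Σ                    107.9847       461.2075
P = 107.9847; D_Mac = 4.27104 yrs; D_mod = 4.27104/(1+0.0705) = 3.98977 yrs.
ΔP/P ≈ -D_mod · Δy = -3.98977 × (+0.0125) = -0.049872 = -4.9872%.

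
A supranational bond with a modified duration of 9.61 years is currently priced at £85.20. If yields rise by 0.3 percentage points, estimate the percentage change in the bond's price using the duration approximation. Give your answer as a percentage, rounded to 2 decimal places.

Duration approximation: ΔP/P ≈ -D_mod · Δy = -9.61 × (+0.003) = -0.028830.
As a percentage: -2.8830%.

-2.88%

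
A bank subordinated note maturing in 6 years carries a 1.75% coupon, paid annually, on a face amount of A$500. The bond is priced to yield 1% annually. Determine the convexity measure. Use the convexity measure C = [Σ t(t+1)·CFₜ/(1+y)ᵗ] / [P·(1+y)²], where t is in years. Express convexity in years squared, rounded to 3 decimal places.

38.927

With y = 0.01:
  t   CF        PV=CF/(1+0.01)^t    t·PV        t(t+1)·PV
  1         8.75         8.6634         8.6634          17.3267
  2         8.75         8.5776        17.1552          51.4655
  3         8.75         8.4927        25.4780         101.9120
  4         8.75         8.4086        33.6343         168.1716
  5         8.75         8.3253        41.6266         249.7597
  6       508.75       479.2655     2,875.5931      20,129.1516
  Σ                    521.7330     3,002.1506      20,717.7871
P = 521.7330.
Convexity = Σ t(t+1)·PV / [P·(1+y)²] = 20,717.7871 / (521.7330 × 1.020100) = 38.92712.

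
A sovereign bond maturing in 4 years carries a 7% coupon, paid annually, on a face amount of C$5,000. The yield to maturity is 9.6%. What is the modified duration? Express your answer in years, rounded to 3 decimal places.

Periodic yield y = 0.096. First find Macaulay duration:
  t   CF        PV=CF/(1+0.096)^t    t·PV
  1       350.00       319.3431       319.3431
  2       350.00       291.3714       582.7428
  3       350.00       265.8498       797.5495
  4     5,350.00     3,707.7596    14,831.0383
  Σ                  4,584.3239    16,530.6737
P = 4,584.3239; Macaulay duration = 16,530.6737 / 4,584.3239 = 3.60591 years.
Modified duration = D_Mac / (1 + y) = 3.60591 / 1.096 = 3.29007 years.

3.290 years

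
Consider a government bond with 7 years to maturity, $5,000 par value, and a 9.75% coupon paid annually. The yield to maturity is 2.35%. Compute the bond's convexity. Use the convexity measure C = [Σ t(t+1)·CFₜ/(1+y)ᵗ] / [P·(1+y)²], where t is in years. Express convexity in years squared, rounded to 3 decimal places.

40.206

With y = 0.0235:
  t   CF        PV=CF/(1+0.0235)^t    t·PV        t(t+1)·PV
  1       487.50       476.3068       476.3068         952.6136
  2       487.50       465.3706       930.7412       2,792.2235
  3       487.50       454.6855     1,364.0564       5,456.2257
  4       487.50       444.2457     1,776.9828       8,884.9140
  5       487.50       434.0456     2,170.2281      13,021.3688
  6       487.50       424.0798     2,544.4785      17,811.3496
  7     5,487.50     4,664.0114    32,648.0799     261,184.6390
  Σ                  7,362.7453    41,910.8737     310,103.3342
P = 7,362.7453.
Convexity = Σ t(t+1)·PV / [P·(1+y)²] = 310,103.3342 / (7,362.7453 × 1.047552) = 40.20601.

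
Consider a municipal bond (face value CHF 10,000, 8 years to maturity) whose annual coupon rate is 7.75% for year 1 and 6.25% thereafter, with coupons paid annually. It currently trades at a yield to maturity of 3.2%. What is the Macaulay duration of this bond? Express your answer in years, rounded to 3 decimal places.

6.617 years

Periodic yield y = 0.032. Discount each cash flow and weight by its year:
  t   CF        PV=CF/(1+0.032)^t    t·PV
  1       775.00       750.9690       750.9690
  2       625.00       586.8412     1,173.6825
  3       625.00       568.6446     1,705.9338
  4       625.00       551.0122     2,204.0489
  5       625.00       533.9266     2,669.6328
  6       625.00       517.3707     3,104.2242
  7       625.00       501.3282     3,509.2974
  8    10,625.00     8,258.3134    66,066.5072
  Σ                 12,268.4059    81,184.2959
Price P = Σ PV = 12,268.4059.
Macaulay duration = Σ(t·PV) / P = 81,184.2959 / 12,268.4059 = 6.61735 years.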